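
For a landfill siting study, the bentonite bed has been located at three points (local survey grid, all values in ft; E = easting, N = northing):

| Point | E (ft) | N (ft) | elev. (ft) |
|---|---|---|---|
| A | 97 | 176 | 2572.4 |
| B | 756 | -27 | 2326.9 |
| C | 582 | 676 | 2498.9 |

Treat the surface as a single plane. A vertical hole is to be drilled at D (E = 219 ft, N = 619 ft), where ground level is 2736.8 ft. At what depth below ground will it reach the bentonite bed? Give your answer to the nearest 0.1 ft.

130.5 ft

Let the plane be z = a·E + b·N + c.
B−A: 659a − 203b = −245.5;  C−A: 485a + 500b = −73.5.
Solving gives a = −0.32169, b = 0.16504.
Then c = 2572.4 − a·97 − b·176 = 2574.56.
At (219, 619): z_contact = −70.45 + 102.16 + 2574.56 = 2606.27 ft.
Depth below ground = 2736.8 − 2606.27 = 130.5 ft.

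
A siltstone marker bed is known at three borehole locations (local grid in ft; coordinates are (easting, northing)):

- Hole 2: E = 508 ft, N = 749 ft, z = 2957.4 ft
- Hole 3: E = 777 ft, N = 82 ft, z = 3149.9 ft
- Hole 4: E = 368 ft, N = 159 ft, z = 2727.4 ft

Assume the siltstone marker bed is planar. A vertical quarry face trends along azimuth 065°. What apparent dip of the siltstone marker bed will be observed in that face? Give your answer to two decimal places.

Two edge vectors: Hole 2→Hole 3 = (269, -667, 192.5), Hole 2→Hole 4 = (-140, -590, -230).
Normal n = (Hole 2→Hole 3) × (Hole 2→Hole 4) = (266985, 34920, -252090).
So ∂z/∂E = −n_x/n_z = 1.05909 and ∂z/∂N = −n_y/n_z = 0.13852.
Unit vector along 065° is (sin 65°, cos 65°) = (0.9063, 0.4226).
Slope in that direction = a·(0.9063) + b·(0.4226) = 1.01840.
Apparent dip = arctan|1.01840| = 45.52° (true dip is 46.9°, so apparent ≤ true as expected).

45.52°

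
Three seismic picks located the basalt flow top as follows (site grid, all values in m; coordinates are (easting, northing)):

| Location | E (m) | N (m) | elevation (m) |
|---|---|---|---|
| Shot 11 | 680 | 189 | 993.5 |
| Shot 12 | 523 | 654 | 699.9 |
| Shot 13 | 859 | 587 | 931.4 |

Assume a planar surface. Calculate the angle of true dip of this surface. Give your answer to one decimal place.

Let the plane be z = a·E + b·N + c.
Shot 12−Shot 11: −157a + 465b = −293.6;  Shot 13−Shot 11: 179a + 398b = −62.1.
Solving gives a = 0.60373, b = −0.42756.
Gradient magnitude |∇z| = √(a² + b²) = √(0.36449 + 0.18281) = 0.73979.
True dip = arctan(0.73979) = 36.5°, dipping toward NW (azimuth ≈ 305°).

36.5°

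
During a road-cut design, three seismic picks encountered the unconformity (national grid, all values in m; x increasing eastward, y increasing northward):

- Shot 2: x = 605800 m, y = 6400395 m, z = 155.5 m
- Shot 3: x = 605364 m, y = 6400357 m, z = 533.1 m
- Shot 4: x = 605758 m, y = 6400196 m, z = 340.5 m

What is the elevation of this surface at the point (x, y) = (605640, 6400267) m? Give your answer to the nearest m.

381 m

Two edge vectors: Shot 2→Shot 3 = (-436, -38, 377.6), Shot 2→Shot 4 = (-42, -199, 185).
Normal n = (Shot 2→Shot 3) × (Shot 2→Shot 4) = (68112.4, 64800.8, 85168).
So ∂z/∂x = −n_x/n_z = −0.79974169 and ∂z/∂y = −n_y/n_z = −0.76085854.
Intercept c from Shot 2: 155.5 + 484483.51 + 4869795.18 = 5354434.20.
At (605640, 6400267): z = −484355.6 − 4869697.8 + 5354434.20 = 380.8 m.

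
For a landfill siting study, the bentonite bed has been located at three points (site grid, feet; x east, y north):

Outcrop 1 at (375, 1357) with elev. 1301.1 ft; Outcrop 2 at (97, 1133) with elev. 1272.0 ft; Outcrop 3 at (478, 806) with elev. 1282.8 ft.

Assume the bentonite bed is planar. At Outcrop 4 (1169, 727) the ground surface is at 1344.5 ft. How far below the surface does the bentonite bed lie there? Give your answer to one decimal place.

18.5 ft

Let the plane be z = a·x + b·y + c.
Outcrop 2−Outcrop 1: −278a − 224b = −29.1;  Outcrop 3−Outcrop 1: 103a − 551b = −18.3.
Solving gives a = 0.067716, b = 0.045871.
Then c = 1301.1 − a·375 − b·1357 = 1213.46.
At (1169, 727): z_contact = 79.16 + 33.35 + 1213.46 = 1325.97 ft.
Depth below ground = 1344.5 − 1325.97 = 18.5 ft.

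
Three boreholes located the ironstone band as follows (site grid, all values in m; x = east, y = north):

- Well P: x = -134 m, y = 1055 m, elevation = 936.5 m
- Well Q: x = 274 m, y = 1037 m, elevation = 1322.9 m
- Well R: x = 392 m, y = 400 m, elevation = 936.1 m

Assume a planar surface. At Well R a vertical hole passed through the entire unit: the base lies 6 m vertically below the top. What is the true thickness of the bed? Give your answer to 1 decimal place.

Let the plane be z = a·x + b·y + c.
Well Q−Well P: 408a − 18b = 386.4;  Well R−Well P: 526a − 655b = −0.4.
Solving gives a = 0.98187, b = 0.78911.
|∇z| = √(a²+b²) = 1.25967, so dip δ = arctan(1.25967) = 51.56°.
True thickness = vertical thickness × cos δ = 6 × cos 51.56° = 3.7 m.

3.7 m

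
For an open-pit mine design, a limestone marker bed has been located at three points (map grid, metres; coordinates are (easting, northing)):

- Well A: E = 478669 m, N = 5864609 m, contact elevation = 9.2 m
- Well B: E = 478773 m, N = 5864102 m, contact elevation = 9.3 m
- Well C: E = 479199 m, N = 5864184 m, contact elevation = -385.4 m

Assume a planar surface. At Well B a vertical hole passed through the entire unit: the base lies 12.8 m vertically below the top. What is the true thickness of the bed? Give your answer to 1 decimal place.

9.5 m

Two edge vectors: Well A→Well B = (104, -507, 0.1), Well A→Well C = (530, -425, -394.6).
Normal n = (Well A→Well B) × (Well A→Well C) = (200104.7, 41091.4, 224510).
So ∂z/∂E = −n_x/n_z = −0.89130 and ∂z/∂N = −n_y/n_z = −0.18303.
|∇z| = √(a²+b²) = 0.90989, so dip δ = arctan(0.90989) = 42.30°.
True thickness = vertical thickness × cos δ = 12.8 × cos 42.30° = 9.5 m.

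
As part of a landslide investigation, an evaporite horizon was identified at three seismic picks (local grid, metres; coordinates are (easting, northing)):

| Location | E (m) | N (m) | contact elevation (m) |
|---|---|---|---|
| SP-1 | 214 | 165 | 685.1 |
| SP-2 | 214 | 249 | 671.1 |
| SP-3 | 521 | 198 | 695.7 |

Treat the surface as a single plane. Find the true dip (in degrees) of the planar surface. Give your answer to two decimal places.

9.91°

Let the plane be z = a·E + b·N + c.
SP-2−SP-1: 0a + 84b = −14;  SP-3−SP-1: 307a + 33b = 10.6.
Solving gives a = 0.05244, b = −0.16667.
Gradient magnitude |∇z| = √(a² + b²) = √(0.00275 + 0.02778) = 0.17472.
True dip = arctan(0.17472) = 9.91°, dipping toward NNW (azimuth ≈ 343°).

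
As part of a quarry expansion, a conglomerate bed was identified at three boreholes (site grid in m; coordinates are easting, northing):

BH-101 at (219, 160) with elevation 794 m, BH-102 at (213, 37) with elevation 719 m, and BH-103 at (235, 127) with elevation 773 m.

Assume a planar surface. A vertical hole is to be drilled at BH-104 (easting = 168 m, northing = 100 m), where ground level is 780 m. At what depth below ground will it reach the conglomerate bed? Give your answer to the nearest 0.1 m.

20.2 m

Let the plane be z = a·easting + b·northing + c.
BH-102−BH-101: −6a − 123b = −75;  BH-103−BH-101: 16a − 33b = −21.
Solving gives a = −0.04986, b = 0.61219.
Then c = 794 − a·219 − b·160 = 706.97.
At (168, 100): z_contact = −8.38 + 61.22 + 706.97 = 759.81 m.
Depth below ground = 780 − 759.81 = 20.2 m.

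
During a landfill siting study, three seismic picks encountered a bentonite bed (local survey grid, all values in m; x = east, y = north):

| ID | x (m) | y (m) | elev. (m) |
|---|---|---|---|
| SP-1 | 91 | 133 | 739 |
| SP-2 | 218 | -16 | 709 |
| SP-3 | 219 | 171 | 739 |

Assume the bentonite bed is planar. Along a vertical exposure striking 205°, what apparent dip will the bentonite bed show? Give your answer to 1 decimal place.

Two edge vectors: SP-1→SP-2 = (127, -149, -30), SP-1→SP-3 = (128, 38, 0).
Normal n = (SP-1→SP-2) × (SP-1→SP-3) = (1140, -3840, 23898).
So ∂z/∂x = −n_x/n_z = −0.04770 and ∂z/∂y = −n_y/n_z = 0.16068.
Unit vector along 205° is (sin 205°, cos 205°) = (-0.4226, -0.9063).
Slope in that direction = a·(-0.4226) + b·(-0.9063) = −0.12547.
Apparent dip = arctan|0.12547| = 7.2° (true dip is 9.5°, so apparent ≤ true as expected).

7.2°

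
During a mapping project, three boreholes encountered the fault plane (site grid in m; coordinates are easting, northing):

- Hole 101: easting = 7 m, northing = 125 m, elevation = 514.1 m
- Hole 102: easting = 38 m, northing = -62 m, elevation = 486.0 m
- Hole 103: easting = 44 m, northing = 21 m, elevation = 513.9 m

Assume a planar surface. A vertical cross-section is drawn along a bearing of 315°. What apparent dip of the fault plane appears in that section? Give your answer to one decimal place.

19.5°

Let the plane be z = a·easting + b·northing + c.
Hole 102−Hole 101: 31a − 187b = −28.1;  Hole 103−Hole 101: 37a − 104b = −0.2.
Solving gives a = 0.78078, b = 0.27970.
Unit vector along 315° is (sin 315°, cos 315°) = (-0.7071, 0.7071).
Slope in that direction = a·(-0.7071) + b·(0.7071) = −0.35432.
Apparent dip = arctan|0.35432| = 19.5° (true dip is 39.7°, so apparent ≤ true as expected).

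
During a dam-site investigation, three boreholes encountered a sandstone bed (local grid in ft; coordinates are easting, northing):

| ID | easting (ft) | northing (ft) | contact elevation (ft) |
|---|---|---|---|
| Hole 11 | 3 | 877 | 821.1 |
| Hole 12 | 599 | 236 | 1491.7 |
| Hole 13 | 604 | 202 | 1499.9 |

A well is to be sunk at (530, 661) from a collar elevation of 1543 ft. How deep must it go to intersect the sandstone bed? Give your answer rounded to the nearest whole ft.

Two edge vectors: Hole 11→Hole 12 = (596, -641, 670.6), Hole 11→Hole 13 = (601, -675, 678.8).
Normal n = (Hole 11→Hole 12) × (Hole 11→Hole 13) = (17544.2, -1534.2, -17059).
So ∂z/∂easting = −n_x/n_z = 1.02844 and ∂z/∂northing = −n_y/n_z = −0.08993.
Intercept c from Hole 11: 821.1 − 3.09 + 78.87 = 896.89.
At (530, 661): z_contact = 545.1 − 59.4 + 896.89 = 1382.5 ft.
Depth below ground = 1543 − 1382.5 = 160 ft.

160 ft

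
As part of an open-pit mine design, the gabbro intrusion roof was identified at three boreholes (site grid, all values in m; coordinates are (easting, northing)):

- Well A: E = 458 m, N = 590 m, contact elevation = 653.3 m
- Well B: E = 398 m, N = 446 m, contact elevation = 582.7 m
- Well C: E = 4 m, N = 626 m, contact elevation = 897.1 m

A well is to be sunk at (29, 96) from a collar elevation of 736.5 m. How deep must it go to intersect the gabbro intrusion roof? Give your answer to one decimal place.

Let the plane be z = a·E + b·N + c.
Well B−Well A: −60a − 144b = −70.6;  Well C−Well A: −454a + 36b = 243.8.
Solving gives a = −0.48220, b = 0.69119.
Then c = 653.3 − a·458 − b·590 = 466.34.
At (29, 96): z_contact = −13.98 + 66.35 + 466.34 = 518.71 m.
Depth below ground = 736.5 − 518.71 = 217.8 m.

217.8 m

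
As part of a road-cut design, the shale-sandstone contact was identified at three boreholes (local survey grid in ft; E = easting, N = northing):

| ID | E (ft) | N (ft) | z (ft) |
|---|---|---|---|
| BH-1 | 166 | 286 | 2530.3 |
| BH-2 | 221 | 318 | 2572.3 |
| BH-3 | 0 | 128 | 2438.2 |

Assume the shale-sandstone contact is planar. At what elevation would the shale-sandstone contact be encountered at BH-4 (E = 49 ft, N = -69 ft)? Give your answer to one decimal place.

Two edge vectors: BH-1→BH-2 = (55, 32, 42), BH-1→BH-3 = (-166, -158, -92.1).
Normal n = (BH-1→BH-2) × (BH-1→BH-3) = (3688.8, -1906.5, -3378).
So ∂z/∂E = −n_x/n_z = 1.09201 and ∂z/∂N = −n_y/n_z = −0.56439.
Intercept c from BH-1: 2530.3 − 181.27 + 161.41 = 2510.44.
At (49, -69): z = 53.5 + 38.9 + 2510.44 = 2602.9 ft.

2602.9 ft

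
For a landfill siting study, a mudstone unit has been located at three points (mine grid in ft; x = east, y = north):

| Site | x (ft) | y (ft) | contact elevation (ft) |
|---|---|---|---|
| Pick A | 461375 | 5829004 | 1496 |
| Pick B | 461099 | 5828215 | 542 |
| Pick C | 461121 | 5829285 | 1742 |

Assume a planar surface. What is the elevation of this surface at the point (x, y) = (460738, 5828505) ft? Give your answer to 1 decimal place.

769.6 ft

Two edge vectors: Pick A→Pick B = (-276, -789, -954), Pick A→Pick C = (-254, 281, 246).
Normal n = (Pick A→Pick B) × (Pick A→Pick C) = (73980, 310212, -277962).
So ∂z/∂x = −n_x/n_z = 0.266151488 and ∂z/∂y = −n_y/n_z = 1.116023054.
Intercept c from Pick A: 1496 − 122795.64 − 6505302.84 = −6626602.49.
At (460738, 5828505): z = 122626.1 + 6504745.9 − 6626602.49 = 769.6 ft.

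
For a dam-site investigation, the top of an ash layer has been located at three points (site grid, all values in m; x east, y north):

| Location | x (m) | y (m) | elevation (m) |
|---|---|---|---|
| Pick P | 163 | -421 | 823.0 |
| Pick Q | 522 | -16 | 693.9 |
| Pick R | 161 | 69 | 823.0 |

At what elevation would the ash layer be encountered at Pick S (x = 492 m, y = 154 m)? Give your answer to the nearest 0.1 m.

Two edge vectors: Pick P→Pick Q = (359, 405, -129.1), Pick P→Pick R = (-2, 490, 0).
Normal n = (Pick P→Pick Q) × (Pick P→Pick R) = (63259, 258.2, 176720).
So ∂z/∂x = −n_x/n_z = −0.35796 and ∂z/∂y = −n_y/n_z = −0.00146.
Intercept c from Pick P: 823 + 58.35 − 0.62 = 880.73.
At (492, 154): z = −176.1 − 0.2 + 880.73 = 704.4 m.

704.4 m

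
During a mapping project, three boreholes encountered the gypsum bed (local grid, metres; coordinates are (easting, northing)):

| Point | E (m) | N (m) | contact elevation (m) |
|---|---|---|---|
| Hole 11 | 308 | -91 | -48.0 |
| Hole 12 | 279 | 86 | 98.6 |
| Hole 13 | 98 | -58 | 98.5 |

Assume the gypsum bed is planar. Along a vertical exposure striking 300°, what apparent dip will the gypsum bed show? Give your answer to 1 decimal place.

41.1°

Let the plane be z = a·E + b·N + c.
Hole 12−Hole 11: −29a + 177b = 146.6;  Hole 13−Hole 11: −210a + 33b = 146.5.
Solving gives a = −0.58246, b = 0.73282.
Unit vector along 300° is (sin 300°, cos 300°) = (-0.8660, 0.5000).
Slope in that direction = a·(-0.8660) + b·(0.5000) = 0.87084.
Apparent dip = arctan|0.87084| = 41.1° (true dip is 43.1°, so apparent ≤ true as expected).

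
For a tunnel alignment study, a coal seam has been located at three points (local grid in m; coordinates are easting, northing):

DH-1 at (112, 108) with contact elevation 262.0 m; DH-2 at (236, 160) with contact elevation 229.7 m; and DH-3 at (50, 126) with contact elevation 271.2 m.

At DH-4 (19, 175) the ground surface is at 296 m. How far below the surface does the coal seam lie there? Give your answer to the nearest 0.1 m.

Let the plane be z = a·easting + b·northing + c.
DH-2−DH-1: 124a + 52b = −32.3;  DH-3−DH-1: −62a + 18b = 9.2.
Solving gives a = −0.19424, b = −0.15795.
Then c = 262 − a·112 − b·108 = 300.81.
At (19, 175): z_contact = −3.69 − 27.64 + 300.81 = 269.48 m.
Depth below ground = 296 − 269.48 = 26.5 m.

26.5 m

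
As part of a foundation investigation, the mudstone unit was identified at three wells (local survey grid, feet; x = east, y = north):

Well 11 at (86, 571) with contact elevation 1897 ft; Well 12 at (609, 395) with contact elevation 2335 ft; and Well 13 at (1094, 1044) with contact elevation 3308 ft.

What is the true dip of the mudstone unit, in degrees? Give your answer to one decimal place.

Two edge vectors: Well 11→Well 12 = (523, -176, 438), Well 11→Well 13 = (1008, 473, 1411).
Normal n = (Well 11→Well 12) × (Well 11→Well 13) = (-455510, -296449, 424787).
So ∂z/∂x = −n_x/n_z = 1.07233 and ∂z/∂y = −n_y/n_z = 0.69788.
Gradient magnitude |∇z| = √(a² + b²) = √(1.14988 + 0.48703) = 1.27942.
True dip = arctan(1.27942) = 52.0°, dipping toward WSW (azimuth ≈ 237°).

52.0°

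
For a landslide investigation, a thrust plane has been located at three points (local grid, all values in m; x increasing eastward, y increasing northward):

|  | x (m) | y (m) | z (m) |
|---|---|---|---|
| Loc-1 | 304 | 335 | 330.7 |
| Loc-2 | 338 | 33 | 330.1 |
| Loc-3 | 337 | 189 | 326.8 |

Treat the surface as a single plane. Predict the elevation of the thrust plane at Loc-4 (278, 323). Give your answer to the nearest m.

337 m

Two edge vectors: Loc-1→Loc-2 = (34, -302, -0.6), Loc-1→Loc-3 = (33, -146, -3.9).
Normal n = (Loc-1→Loc-2) × (Loc-1→Loc-3) = (1090.2, 112.8, 5002).
So ∂z/∂x = −n_x/n_z = −0.21795 and ∂z/∂y = −n_y/n_z = −0.02255.
Intercept c from Loc-1: 330.7 + 66.26 + 7.55 = 404.51.
At (278, 323): z = −60.6 − 7.3 + 404.51 = 336.6 m.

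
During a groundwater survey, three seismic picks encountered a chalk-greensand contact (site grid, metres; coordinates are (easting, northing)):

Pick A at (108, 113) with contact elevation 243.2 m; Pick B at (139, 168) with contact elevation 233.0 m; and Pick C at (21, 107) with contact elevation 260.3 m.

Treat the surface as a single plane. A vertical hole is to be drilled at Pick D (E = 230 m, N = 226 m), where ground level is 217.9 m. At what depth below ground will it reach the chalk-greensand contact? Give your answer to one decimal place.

Let the plane be z = a·E + b·N + c.
Pick B−Pick A: 31a + 55b = −10.2;  Pick C−Pick A: −87a − 6b = 17.1.
Solving gives a = −0.19119, b = −0.07769.
Then c = 243.2 − a·108 − b·113 = 272.63.
At (230, 226): z_contact = −43.97 − 17.56 + 272.63 = 211.10 m.
Depth below ground = 217.9 − 211.10 = 6.8 m.

6.8 m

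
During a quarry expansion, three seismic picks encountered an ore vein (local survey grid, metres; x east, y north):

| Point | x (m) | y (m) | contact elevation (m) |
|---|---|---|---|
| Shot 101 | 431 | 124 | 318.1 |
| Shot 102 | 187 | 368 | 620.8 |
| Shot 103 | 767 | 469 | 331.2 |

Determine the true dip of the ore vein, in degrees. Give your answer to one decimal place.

41.3°

Two edge vectors: Shot 101→Shot 102 = (-244, 244, 302.7), Shot 101→Shot 103 = (336, 345, 13.1).
Normal n = (Shot 101→Shot 102) × (Shot 101→Shot 103) = (-101235.1, 104903.6, -166164).
So ∂z/∂x = −n_x/n_z = −0.60925 and ∂z/∂y = −n_y/n_z = 0.63133.
Gradient magnitude |∇z| = √(a² + b²) = √(0.37118 + 0.39857) = 0.87736.
True dip = arctan(0.87736) = 41.3°, dipping toward SE (azimuth ≈ 136°).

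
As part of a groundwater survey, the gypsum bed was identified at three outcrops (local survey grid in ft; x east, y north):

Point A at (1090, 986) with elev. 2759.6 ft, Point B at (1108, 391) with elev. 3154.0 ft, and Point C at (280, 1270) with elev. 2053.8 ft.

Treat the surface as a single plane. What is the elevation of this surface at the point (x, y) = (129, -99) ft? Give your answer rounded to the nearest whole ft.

Two edge vectors: Point A→Point B = (18, -595, 394.4), Point A→Point C = (-810, 284, -705.8).
Normal n = (Point A→Point B) × (Point A→Point C) = (307941.4, -306759.6, -476838).
So ∂z/∂x = −n_x/n_z = 0.64580 and ∂z/∂y = −n_y/n_z = −0.64332.
Intercept c from Point A: 2759.6 − 703.92 + 634.31 = 2689.99.
At (129, -99): z = 83.3 + 63.7 + 2689.99 = 2837.0 ft.

2837 ft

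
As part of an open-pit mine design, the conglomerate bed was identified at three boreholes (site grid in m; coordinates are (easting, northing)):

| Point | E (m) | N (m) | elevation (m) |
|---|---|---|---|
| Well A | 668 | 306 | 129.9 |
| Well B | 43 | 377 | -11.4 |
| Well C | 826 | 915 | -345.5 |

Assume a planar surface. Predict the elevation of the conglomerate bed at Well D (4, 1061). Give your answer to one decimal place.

-574.2 m

Let the plane be z = a·E + b·N + c.
Well B−Well A: −625a + 71b = −141.3;  Well C−Well A: 158a + 609b = −475.4.
Solving gives a = 0.133467, b = −0.815251.
Then c = 129.9 − a·668 − b·306 = 290.21.
At (4, 1061): z = 0.5 − 865.0 + 290.21 = -574.2 m.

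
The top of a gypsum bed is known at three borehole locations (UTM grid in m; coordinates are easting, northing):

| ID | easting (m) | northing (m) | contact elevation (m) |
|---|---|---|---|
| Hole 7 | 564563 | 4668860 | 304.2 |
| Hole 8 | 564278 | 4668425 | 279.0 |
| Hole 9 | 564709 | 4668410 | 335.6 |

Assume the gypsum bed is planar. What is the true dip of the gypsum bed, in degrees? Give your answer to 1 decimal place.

Let the plane be z = a·easting + b·northing + c.
Hole 8−Hole 7: −285a − 435b = −25.2;  Hole 9−Hole 7: 146a − 450b = 31.4.
Solving gives a = 0.13037, b = −0.02748.
Gradient magnitude |∇z| = √(a² + b²) = √(0.01700 + 0.00076) = 0.13323.
True dip = arctan(0.13323) = 7.6°, dipping toward WNW (azimuth ≈ 282°).

7.6°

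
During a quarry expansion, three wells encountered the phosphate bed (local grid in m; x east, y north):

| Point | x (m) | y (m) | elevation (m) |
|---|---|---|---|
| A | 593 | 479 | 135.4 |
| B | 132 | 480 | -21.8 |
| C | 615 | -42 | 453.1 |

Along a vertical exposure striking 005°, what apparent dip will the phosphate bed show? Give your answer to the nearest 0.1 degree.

29.4°

Let the plane be z = a·x + b·y + c.
B−A: −461a + 1b = −157.2;  C−A: 22a − 521b = 317.7.
Solving gives a = 0.33971, b = −0.59544.
Unit vector along 005° is (sin 5°, cos 5°) = (0.0872, 0.9962).
Slope in that direction = a·(0.0872) + b·(0.9962) = −0.56357.
Apparent dip = arctan|0.56357| = 29.4° (true dip is 34.4°, so apparent ≤ true as expected).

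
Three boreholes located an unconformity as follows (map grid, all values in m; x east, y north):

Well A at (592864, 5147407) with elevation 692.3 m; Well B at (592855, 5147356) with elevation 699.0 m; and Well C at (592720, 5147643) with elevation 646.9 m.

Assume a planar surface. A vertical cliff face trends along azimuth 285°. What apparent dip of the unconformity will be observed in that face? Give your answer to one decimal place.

Two edge vectors: Well A→Well B = (-9, -51, 6.7), Well A→Well C = (-144, 236, -45.4).
Normal n = (Well A→Well B) × (Well A→Well C) = (734.2, -1373.4, -9468).
So ∂z/∂x = −n_x/n_z = 0.07755 and ∂z/∂y = −n_y/n_z = −0.14506.
Unit vector along 285° is (sin 285°, cos 285°) = (-0.9659, 0.2588).
Slope in that direction = a·(-0.9659) + b·(0.2588) = −0.11245.
Apparent dip = arctan|0.11245| = 6.4° (true dip is 9.3°, so apparent ≤ true as expected).

6.4°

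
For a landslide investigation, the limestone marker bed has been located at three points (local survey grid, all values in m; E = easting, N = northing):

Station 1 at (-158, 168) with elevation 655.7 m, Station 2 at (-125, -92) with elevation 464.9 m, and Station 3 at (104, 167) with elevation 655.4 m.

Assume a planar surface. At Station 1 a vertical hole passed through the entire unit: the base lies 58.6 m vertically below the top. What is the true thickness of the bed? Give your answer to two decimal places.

Two edge vectors: Station 1→Station 2 = (33, -260, -190.8), Station 1→Station 3 = (262, -1, -0.3).
Normal n = (Station 1→Station 2) × (Station 1→Station 3) = (-112.8, -49979.7, 68087).
So ∂z/∂E = −n_x/n_z = 0.00166 and ∂z/∂N = −n_y/n_z = 0.73406.
|∇z| = √(a²+b²) = 0.73406, so dip δ = arctan(0.73406) = 36.28°.
True thickness = vertical thickness × cos δ = 58.6 × cos 36.28° = 47.24 m.

47.24 m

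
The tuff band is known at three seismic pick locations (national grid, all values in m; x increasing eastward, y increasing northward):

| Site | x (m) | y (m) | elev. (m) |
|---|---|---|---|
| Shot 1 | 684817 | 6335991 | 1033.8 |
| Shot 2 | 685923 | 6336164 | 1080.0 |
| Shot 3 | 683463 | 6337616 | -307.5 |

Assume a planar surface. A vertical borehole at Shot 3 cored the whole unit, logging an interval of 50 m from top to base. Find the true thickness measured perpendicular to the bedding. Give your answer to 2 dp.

40.66 m

Let the plane be z = a·x + b·y + c.
Shot 2−Shot 1: 1106a + 173b = 46.2;  Shot 3−Shot 1: −1354a + 1625b = −1341.3.
Solving gives a = 0.15118, b = −0.69945.
|∇z| = √(a²+b²) = 0.71560, so dip δ = arctan(0.71560) = 35.59°.
True thickness = vertical thickness × cos δ = 50 × cos 35.59° = 40.66 m.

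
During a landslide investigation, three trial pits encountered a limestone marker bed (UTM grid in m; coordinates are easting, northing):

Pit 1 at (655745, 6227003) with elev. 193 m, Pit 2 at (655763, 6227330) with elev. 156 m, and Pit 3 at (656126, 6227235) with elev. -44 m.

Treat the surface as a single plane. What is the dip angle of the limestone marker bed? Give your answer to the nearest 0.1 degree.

30.0°

Two edge vectors: Pit 1→Pit 2 = (18, 327, -37), Pit 1→Pit 3 = (381, 232, -237).
Normal n = (Pit 1→Pit 2) × (Pit 1→Pit 3) = (-68915, -9831, -120411).
So ∂z/∂easting = −n_x/n_z = −0.57233 and ∂z/∂northing = −n_y/n_z = −0.08165.
Gradient magnitude |∇z| = √(a² + b²) = √(0.32756 + 0.00667) = 0.57813.
True dip = arctan(0.57813) = 30.0°, dipping toward E (azimuth ≈ 082°).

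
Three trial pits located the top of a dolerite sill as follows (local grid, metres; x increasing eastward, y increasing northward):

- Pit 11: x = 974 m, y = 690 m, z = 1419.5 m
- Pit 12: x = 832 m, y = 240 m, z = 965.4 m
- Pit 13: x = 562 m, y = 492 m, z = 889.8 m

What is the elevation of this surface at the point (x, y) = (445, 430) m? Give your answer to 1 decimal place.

735.3 m

Two edge vectors: Pit 11→Pit 12 = (-142, -450, -454.1), Pit 11→Pit 13 = (-412, -198, -529.7).
Normal n = (Pit 11→Pit 12) × (Pit 11→Pit 13) = (148453.2, 111871.8, -157284).
So ∂z/∂x = −n_x/n_z = 0.94385 and ∂z/∂y = −n_y/n_z = 0.71127.
Intercept c from Pit 11: 1419.5 − 919.31 − 490.78 = 9.41.
At (445, 430): z = 420.0 + 305.8 + 9.41 = 735.3 m.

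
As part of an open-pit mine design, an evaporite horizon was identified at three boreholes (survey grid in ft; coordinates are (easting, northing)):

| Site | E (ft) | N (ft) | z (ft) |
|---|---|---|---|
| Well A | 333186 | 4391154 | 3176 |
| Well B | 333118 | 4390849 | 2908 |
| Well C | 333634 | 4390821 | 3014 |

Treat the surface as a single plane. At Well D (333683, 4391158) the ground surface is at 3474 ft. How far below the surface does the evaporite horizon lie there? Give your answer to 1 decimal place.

170.4 ft

Let the plane be z = a·E + b·N + c.
Well B−Well A: −68a − 305b = −268;  Well C−Well A: 448a − 333b = −162.
Solving gives a = 0.250081615, b = 0.822932623.
Then c = 3176 − a·333186 − b·4391154 = −3693771.57.
At (333683, 4391158): z_contact = 83447.98 + 3613627.17 − 3693771.57 = 3303.58 ft.
Depth below ground = 3474 − 3303.58 = 170.4 ft.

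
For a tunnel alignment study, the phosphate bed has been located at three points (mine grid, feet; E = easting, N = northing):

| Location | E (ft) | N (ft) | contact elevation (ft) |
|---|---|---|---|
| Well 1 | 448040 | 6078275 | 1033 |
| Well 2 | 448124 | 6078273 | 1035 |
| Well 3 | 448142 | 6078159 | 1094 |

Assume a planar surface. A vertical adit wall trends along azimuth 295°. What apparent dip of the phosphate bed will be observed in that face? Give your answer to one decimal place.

12.9°

Let the plane be z = a·E + b·N + c.
Well 2−Well 1: 84a − 2b = 2;  Well 3−Well 1: 102a − 116b = 61.
Solving gives a = 0.01153, b = −0.51572.
Unit vector along 295° is (sin 295°, cos 295°) = (-0.9063, 0.4226).
Slope in that direction = a·(-0.9063) + b·(0.4226) = −0.22840.
Apparent dip = arctan|0.22840| = 12.9° (true dip is 27.3°, so apparent ≤ true as expected).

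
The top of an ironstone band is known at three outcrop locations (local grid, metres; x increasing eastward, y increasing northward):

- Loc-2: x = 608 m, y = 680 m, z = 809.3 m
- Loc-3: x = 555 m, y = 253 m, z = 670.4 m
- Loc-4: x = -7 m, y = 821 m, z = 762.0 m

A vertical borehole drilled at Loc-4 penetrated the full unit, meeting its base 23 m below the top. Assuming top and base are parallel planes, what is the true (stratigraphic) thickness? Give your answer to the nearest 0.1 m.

21.8 m

Two edge vectors: Loc-2→Loc-3 = (-53, -427, -138.9), Loc-2→Loc-4 = (-615, 141, -47.3).
Normal n = (Loc-2→Loc-3) × (Loc-2→Loc-4) = (39782, 82916.6, -270078).
So ∂z/∂x = −n_x/n_z = 0.14730 and ∂z/∂y = −n_y/n_z = 0.30701.
|∇z| = √(a²+b²) = 0.34052, so dip δ = arctan(0.34052) = 18.80°.
True thickness = vertical thickness × cos δ = 23 × cos 18.80° = 21.8 m.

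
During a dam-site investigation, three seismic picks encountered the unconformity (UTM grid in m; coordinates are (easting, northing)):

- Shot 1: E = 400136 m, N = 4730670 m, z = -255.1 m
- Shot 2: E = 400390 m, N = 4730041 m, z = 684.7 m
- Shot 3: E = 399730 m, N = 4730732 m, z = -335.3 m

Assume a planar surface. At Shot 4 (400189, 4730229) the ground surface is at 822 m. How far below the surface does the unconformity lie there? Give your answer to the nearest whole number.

414 m

Let the plane be z = a·E + b·N + c.
Shot 2−Shot 1: 254a − 629b = 939.8;  Shot 3−Shot 1: −406a + 62b = −80.2.
Solving gives a = −0.03264170, b = −1.50729887.
Then c = -255.1 − a·400136 − b·4730670 = 7143339.58.
At (400189, 4730229): z_contact = −13062.8 − 7129868.8 + 7143339.58 = 407.9 m.
Depth below ground = 822 − 407.9 = 414 m.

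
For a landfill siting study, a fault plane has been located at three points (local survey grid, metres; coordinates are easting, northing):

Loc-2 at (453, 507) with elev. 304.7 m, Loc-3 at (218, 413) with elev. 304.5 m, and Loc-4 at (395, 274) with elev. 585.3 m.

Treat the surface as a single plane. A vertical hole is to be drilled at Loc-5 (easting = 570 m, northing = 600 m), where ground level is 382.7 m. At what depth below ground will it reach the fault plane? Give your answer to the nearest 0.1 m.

Let the plane be z = a·easting + b·northing + c.
Loc-3−Loc-2: −235a − 94b = −0.2;  Loc-4−Loc-2: −58a − 233b = 280.6.
Solving gives a = 0.53593, b = −1.33770.
Then c = 304.7 − a·453 − b·507 = 740.14.
At (570, 600): z_contact = 305.48 − 802.62 + 740.14 = 243.00 m.
Depth below ground = 382.7 − 243.00 = 139.7 m.

139.7 m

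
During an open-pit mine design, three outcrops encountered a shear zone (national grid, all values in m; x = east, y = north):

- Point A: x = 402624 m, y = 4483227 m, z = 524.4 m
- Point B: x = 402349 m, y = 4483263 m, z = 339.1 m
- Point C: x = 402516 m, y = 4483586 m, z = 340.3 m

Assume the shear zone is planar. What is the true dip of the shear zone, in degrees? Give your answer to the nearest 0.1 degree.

Two edge vectors: Point A→Point B = (-275, 36, -185.3), Point A→Point C = (-108, 359, -184.1).
Normal n = (Point A→Point B) × (Point A→Point C) = (59895.1, -30615.1, -94837).
So ∂z/∂x = −n_x/n_z = 0.63156 and ∂z/∂y = −n_y/n_z = −0.32282.
Gradient magnitude |∇z| = √(a² + b²) = √(0.39887 + 0.10421) = 0.70928.
True dip = arctan(0.70928) = 35.3°, dipping toward WNW (azimuth ≈ 297°).

35.3°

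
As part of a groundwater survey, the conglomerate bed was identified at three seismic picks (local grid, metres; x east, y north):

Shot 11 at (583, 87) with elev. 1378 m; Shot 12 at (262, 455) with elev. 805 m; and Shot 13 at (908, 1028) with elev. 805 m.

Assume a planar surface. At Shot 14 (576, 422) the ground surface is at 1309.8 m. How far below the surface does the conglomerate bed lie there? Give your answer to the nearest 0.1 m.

Two edge vectors: Shot 11→Shot 12 = (-321, 368, -573), Shot 11→Shot 13 = (325, 941, -573).
Normal n = (Shot 11→Shot 12) × (Shot 11→Shot 13) = (328329, -370158, -421661).
So ∂z/∂x = −n_x/n_z = 0.778656 and ∂z/∂y = −n_y/n_z = −0.877857.
Intercept c from Shot 11: 1378 − 453.96 + 76.37 = 1000.42.
At (576, 422): z_contact = 448.51 − 370.46 + 1000.42 = 1078.47 m.
Depth below ground = 1309.8 − 1078.47 = 231.3 m.

231.3 m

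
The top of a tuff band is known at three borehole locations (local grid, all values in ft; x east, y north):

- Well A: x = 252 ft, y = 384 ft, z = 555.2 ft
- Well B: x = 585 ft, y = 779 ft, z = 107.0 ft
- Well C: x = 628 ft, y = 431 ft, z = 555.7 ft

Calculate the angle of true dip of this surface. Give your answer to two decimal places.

51.99°

Let the plane be z = a·x + b·y + c.
Well B−Well A: 333a + 395b = −448.2;  Well C−Well A: 376a + 47b = 0.5.
Solving gives a = 0.16003, b = −1.26959.
Gradient magnitude |∇z| = √(a² + b²) = √(0.02561 + 1.61187) = 1.27964.
True dip = arctan(1.27964) = 51.99°, dipping toward N (azimuth ≈ 353°).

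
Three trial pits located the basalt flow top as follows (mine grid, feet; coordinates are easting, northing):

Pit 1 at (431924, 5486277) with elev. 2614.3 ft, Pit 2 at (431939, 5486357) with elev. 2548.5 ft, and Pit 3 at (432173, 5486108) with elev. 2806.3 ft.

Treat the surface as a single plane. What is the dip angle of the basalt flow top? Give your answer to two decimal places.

41.30°

Let the plane be z = a·easting + b·northing + c.
Pit 2−Pit 1: 15a + 80b = −65.8;  Pit 3−Pit 1: 249a − 169b = 192.
Solving gives a = 0.18881, b = −0.85790.
Gradient magnitude |∇z| = √(a² + b²) = √(0.03565 + 0.73600) = 0.87843.
True dip = arctan(0.87843) = 41.30°, dipping toward NNW (azimuth ≈ 348°).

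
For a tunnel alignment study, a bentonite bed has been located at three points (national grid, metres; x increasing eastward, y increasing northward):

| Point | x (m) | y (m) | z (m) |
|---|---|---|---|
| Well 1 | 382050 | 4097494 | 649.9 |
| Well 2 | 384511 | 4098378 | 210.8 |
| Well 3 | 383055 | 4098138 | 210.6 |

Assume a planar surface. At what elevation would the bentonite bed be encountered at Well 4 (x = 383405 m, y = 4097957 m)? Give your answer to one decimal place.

429.9 m

Let the plane be z = a·x + b·y + c.
Well 2−Well 1: 2461a + 884b = −439.1;  Well 3−Well 1: 1005a + 644b = −439.3.
Solving gives a = 0.151566772, b = −0.918671748.
Then c = 649.9 − a·382050 − b·4097494 = 3706995.79.
At (383405, 4097957): z = 58111.5 − 3764677.3 + 3706995.79 = 429.9 m.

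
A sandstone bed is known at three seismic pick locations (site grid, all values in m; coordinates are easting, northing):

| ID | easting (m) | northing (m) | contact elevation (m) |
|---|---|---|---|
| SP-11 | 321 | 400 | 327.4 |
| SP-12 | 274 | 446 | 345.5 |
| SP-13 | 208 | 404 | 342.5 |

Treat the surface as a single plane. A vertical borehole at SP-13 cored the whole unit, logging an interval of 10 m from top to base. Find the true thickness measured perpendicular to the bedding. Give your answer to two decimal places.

Let the plane be z = a·easting + b·northing + c.
SP-12−SP-11: −47a + 46b = 18.1;  SP-13−SP-11: −113a + 4b = 15.1.
Solving gives a = −0.12419, b = 0.26659.
|∇z| = √(a²+b²) = 0.29410, so dip δ = arctan(0.29410) = 16.39°.
True thickness = vertical thickness × cos δ = 10 × cos 16.39° = 9.59 m.

9.59 m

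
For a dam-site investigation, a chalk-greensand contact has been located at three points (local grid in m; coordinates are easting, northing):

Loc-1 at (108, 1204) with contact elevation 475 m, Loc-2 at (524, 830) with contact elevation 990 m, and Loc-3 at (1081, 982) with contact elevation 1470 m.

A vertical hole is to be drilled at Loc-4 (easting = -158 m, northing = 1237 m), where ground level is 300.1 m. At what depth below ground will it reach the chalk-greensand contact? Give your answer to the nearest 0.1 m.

Two edge vectors: Loc-1→Loc-2 = (416, -374, 515), Loc-1→Loc-3 = (973, -222, 995).
Normal n = (Loc-1→Loc-2) × (Loc-1→Loc-3) = (-257800, 87175, 271550).
So ∂z/∂easting = −n_x/n_z = 0.949365 and ∂z/∂northing = −n_y/n_z = −0.321027.
Intercept c from Loc-1: 475 − 102.53 + 386.52 = 758.99.
At (-158, 1237): z_contact = −150.00 − 397.11 + 758.99 = 211.88 m.
Depth below ground = 300.1 − 211.88 = 88.2 m.

88.2 m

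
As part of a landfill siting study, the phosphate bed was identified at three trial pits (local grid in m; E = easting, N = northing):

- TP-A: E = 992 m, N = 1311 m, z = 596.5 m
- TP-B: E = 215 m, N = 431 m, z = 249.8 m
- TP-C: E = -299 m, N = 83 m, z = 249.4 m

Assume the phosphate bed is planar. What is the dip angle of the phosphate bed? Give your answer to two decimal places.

Two edge vectors: TP-A→TP-B = (-777, -880, -346.7), TP-A→TP-C = (-1291, -1228, -347.1).
Normal n = (TP-A→TP-B) × (TP-A→TP-C) = (-120299.6, 177893, -181924).
So ∂z/∂E = −n_x/n_z = −0.66126 and ∂z/∂N = −n_y/n_z = 0.97784.
Gradient magnitude |∇z| = √(a² + b²) = √(0.43727 + 0.95618) = 1.18044.
True dip = arctan(1.18044) = 49.73°, dipping toward SE (azimuth ≈ 146°).

49.73°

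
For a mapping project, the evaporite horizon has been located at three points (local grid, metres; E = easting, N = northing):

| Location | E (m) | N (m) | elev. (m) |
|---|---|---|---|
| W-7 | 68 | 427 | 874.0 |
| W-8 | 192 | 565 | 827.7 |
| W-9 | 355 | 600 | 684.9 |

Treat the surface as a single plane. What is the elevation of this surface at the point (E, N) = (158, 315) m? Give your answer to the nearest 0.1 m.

721.7 m

Let the plane be z = a·E + b·N + c.
W-8−W-7: 124a + 138b = −46.3;  W-9−W-7: 287a + 173b = −189.1.
Solving gives a = −0.99625, b = 0.55967.
Then c = 874 − a·68 − b·427 = 702.76.
At (158, 315): z = −157.4 + 176.3 + 702.76 = 721.7 m.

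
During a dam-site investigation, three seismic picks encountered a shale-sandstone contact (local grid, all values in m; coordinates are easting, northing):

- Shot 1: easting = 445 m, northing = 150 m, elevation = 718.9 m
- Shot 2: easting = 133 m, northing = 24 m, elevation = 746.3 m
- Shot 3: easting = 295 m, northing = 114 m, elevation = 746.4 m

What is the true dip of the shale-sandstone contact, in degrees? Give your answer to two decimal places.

Let the plane be z = a·easting + b·northing + c.
Shot 2−Shot 1: −312a − 126b = 27.4;  Shot 3−Shot 1: −150a − 36b = 27.5.
Solving gives a = −0.32324, b = 0.58294.
Gradient magnitude |∇z| = √(a² + b²) = √(0.10448 + 0.33982) = 0.66656.
True dip = arctan(0.66656) = 33.69°, dipping toward SSE (azimuth ≈ 151°).

33.69°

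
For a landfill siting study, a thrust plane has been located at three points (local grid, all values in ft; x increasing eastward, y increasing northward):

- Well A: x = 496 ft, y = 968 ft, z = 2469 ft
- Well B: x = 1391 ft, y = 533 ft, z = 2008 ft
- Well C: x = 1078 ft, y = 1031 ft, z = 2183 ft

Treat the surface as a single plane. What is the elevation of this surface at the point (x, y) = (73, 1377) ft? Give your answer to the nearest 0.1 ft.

2695.0 ft

Let the plane be z = a·x + b·y + c.
Well B−Well A: 895a − 435b = −461;  Well C−Well A: 582a + 63b = −286.
Solving gives a = −0.495721, b = 0.039838.
Then c = 2469 − a·496 − b·968 = 2676.31.
At (73, 1377): z = −36.2 + 54.9 + 2676.31 = 2695.0 ft.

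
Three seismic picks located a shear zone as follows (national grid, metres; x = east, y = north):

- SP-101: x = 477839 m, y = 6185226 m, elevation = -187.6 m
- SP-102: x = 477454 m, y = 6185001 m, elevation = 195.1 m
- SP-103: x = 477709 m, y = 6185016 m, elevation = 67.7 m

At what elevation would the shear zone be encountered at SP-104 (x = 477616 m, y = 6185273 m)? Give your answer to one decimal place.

-132.7 m

Let the plane be z = a·x + b·y + c.
SP-102−SP-101: −385a − 225b = 382.7;  SP-103−SP-101: −130a − 210b = 255.3.
Solving gives a = −0.444273256, b = −0.940687984.
Then c = -187.6 − a·477839 − b·6185226 = 6030471.27.
At (477616, 6185273): z = −212192.0 − 5818412.0 + 6030471.27 = -132.7 m.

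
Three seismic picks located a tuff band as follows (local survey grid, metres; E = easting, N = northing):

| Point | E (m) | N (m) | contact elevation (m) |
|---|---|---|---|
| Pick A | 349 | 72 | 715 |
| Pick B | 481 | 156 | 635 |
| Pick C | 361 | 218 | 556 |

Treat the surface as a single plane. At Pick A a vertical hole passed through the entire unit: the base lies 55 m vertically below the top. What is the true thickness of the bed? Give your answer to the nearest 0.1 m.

37.0 m

Let the plane be z = a·E + b·N + c.
Pick B−Pick A: 132a + 84b = −80;  Pick C−Pick A: 12a + 146b = −159.
Solving gives a = 0.09177, b = −1.09658.
|∇z| = √(a²+b²) = 1.10042, so dip δ = arctan(1.10042) = 47.74°.
True thickness = vertical thickness × cos δ = 55 × cos 47.74° = 37.0 m.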